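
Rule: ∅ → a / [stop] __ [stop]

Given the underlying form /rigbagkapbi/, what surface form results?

rigabagakapabi

/g/ and /b/ form a stop–stop cluster, so [a] is inserted between them.
/g/ and /k/ form a stop–stop cluster, so [a] is inserted between them.
/p/ and /b/ form a stop–stop cluster, so [a] is inserted between them.
Surface form: [rigabagakapabi].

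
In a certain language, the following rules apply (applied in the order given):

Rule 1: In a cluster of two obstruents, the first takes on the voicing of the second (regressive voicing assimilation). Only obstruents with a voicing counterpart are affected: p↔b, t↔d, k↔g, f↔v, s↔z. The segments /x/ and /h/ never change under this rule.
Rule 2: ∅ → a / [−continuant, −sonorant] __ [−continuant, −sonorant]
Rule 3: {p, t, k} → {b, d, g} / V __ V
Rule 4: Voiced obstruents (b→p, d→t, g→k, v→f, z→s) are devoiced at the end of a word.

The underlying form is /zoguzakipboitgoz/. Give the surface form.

zoguzagibaboidagos

Rule 1 (regressive voicing assimilation): /p/ precedes the voiced obstruent /b/, so it voices to [b] by assimilation. /t/ precedes the voiced obstruent /g/, so it voices to [d] by assimilation. /zoguzakipboitgoz/ → zoguzakibboidgoz.
Rule 2 (stop-cluster a-epenthesis): /b/ and /b/ form a stop–stop cluster, so [a] is inserted between them. /d/ and /g/ form a stop–stop cluster, so [a] is inserted between them. /zoguzakibboidgoz/ → zoguzakibaboidagoz.
Rule 3 (intervocalic voicing): /k/ is a voiceless stop between vowels /a/ and /i/, so it voices to [g]. /zoguzakibaboidagoz/ → zoguzagibaboidagoz.
Rule 4 (final devoicing): /z/ is a voiced obstruent in word-final position, so it devoices to [s]. /zoguzagibaboidagoz/ → zoguzagibaboidagos.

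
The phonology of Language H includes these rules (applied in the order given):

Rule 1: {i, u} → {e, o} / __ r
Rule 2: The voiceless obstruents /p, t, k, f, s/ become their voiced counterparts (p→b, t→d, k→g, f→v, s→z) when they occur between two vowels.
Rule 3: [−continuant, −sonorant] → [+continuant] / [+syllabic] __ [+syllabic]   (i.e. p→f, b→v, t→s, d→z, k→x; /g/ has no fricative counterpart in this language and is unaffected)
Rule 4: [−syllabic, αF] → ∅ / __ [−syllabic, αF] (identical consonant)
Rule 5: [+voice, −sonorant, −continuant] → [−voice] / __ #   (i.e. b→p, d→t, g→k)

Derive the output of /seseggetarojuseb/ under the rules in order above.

sezegezarojuzep

Rule 1 (pre-rhotic lowering): no segment meets the environment; /seseggetarojuseb/ is unchanged.
Rule 2 (intervocalic voicing): /s/ is a voiceless obstruent between vowels /e/ and /e/, so it voices to [z]. /t/ is a voiceless obstruent between vowels /e/ and /a/, so it voices to [d]. /s/ is a voiceless obstruent between vowels /u/ and /e/, so it voices to [z]. /seseggetarojuseb/ → sezeggedarojuzeb.
Rule 3 (intervocalic spirantization): /d/ is a stop between vowels /e/ and /a/, so it spirantizes to the fricative [z]. /sezeggedarojuzeb/ → sezeggezarojuzeb.
Rule 4 (degemination): /gg/ is a geminate; the first /g/ deletes. /sezeggezarojuzeb/ → sezegezarojuzeb.
Rule 5 (final devoicing): /b/ is a voiced stop in word-final position, so it devoices to [p]. /sezegezarojuzeb/ → sezegezarojuzep.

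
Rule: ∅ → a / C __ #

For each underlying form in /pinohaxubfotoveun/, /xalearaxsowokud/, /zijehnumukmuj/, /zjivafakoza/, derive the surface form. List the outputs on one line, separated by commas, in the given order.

/pinohaxubfotoveun/: the form ends in the consonant /n/, so [a] is inserted word-finally. → [pinohaxubfotoveuna].
/xalearaxsowokud/: the form ends in the consonant /d/, so [a] is inserted word-finally. → [xalearaxsowokuda].
/zijehnumukmuj/: the form ends in the consonant /j/, so [a] is inserted word-finally. → [zijehnumukmuja].
/zjivafakoza/: the rule's environment is not met; surfaces unchanged as [zjivafakoza].

pinohaxubfotoveuna, xalearaxsowokuda, zijehnumukmuja, zjivafakoza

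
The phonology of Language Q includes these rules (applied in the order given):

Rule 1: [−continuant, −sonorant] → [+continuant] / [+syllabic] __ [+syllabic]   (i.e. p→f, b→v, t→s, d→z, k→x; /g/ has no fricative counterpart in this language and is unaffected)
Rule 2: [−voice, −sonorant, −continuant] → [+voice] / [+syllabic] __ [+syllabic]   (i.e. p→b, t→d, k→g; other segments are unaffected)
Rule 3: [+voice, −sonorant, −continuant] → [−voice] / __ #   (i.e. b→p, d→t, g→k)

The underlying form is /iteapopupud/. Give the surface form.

Rule 1 (intervocalic spirantization): /t/ is a stop between vowels /i/ and /e/, so it spirantizes to the fricative [s]. /p/ is a stop between vowels /a/ and /o/, so it spirantizes to the fricative [f]. /p/ is a stop between vowels /o/ and /u/, so it spirantizes to the fricative [f]. /p/ is a stop between vowels /u/ and /u/, so it spirantizes to the fricative [f]. /iteapopupud/ → iseafofufud.
Rule 2 (intervocalic voicing): no segment meets the environment; /iseafofufud/ is unchanged.
Rule 3 (final devoicing): /d/ is a voiced stop in word-final position, so it devoices to [t]. /iseafofufud/ → iseafofufut.

iseafofufut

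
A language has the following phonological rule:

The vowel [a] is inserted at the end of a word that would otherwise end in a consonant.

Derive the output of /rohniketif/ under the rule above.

the form ends in the consonant /f/, so [a] is inserted word-finally.
Surface form: [rohniketifa].

rohniketifa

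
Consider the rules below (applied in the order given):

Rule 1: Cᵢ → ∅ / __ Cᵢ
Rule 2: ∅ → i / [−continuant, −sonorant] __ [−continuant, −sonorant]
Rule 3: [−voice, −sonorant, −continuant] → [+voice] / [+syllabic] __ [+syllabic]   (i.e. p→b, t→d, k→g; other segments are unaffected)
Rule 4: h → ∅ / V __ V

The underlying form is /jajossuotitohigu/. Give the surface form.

Rule 1 (degemination): /ss/ is a geminate; the first /s/ deletes. /jajossuotitohigu/ → jajosuotitohigu.
Rule 2 (stop-cluster i-epenthesis): no segment meets the environment; /jajosuotitohigu/ is unchanged.
Rule 3 (intervocalic voicing): /t/ is a voiceless stop between vowels /o/ and /i/, so it voices to [d]. /t/ is a voiceless stop between vowels /i/ and /o/, so it voices to [d]. /jajosuotitohigu/ → jajosuodidohigu.
Rule 4 (intervocalic h-deletion): /h/ occurs between vowels /o/ and /i/, so it deletes. /jajosuodidohigu/ → jajosuodidoigu.

jajosuodidoigu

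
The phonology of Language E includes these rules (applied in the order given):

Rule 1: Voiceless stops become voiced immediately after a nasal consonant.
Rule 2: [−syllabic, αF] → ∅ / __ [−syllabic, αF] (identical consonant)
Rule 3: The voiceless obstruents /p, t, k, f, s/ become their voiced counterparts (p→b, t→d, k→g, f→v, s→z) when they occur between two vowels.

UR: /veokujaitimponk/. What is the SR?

veogujaidimbong

Rule 1 (post-nasal voicing): /p/ is a voiceless stop immediately after the nasal /m/, so it voices to [b]. /k/ is a voiceless stop immediately after the nasal /n/, so it voices to [g]. /veokujaitimponk/ → veokujaitimbong.
Rule 2 (degemination): no segment meets the environment; /veokujaitimbong/ is unchanged.
Rule 3 (intervocalic voicing): /k/ is a voiceless obstruent between vowels /o/ and /u/, so it voices to [g]. /t/ is a voiceless obstruent between vowels /i/ and /i/, so it voices to [d]. /veokujaitimbong/ → veogujaidimbong.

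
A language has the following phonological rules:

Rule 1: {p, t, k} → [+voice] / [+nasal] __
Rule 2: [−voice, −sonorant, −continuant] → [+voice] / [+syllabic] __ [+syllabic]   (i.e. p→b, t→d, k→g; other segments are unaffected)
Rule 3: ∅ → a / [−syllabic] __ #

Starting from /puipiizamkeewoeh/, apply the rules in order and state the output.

puibiizamgeewoeha

Rule 1 (post-nasal voicing): /k/ is a voiceless stop immediately after the nasal /m/, so it voices to [g]. /puipiizamkeewoeh/ → puipiizamgeewoeh.
Rule 2 (intervocalic voicing): /p/ is a voiceless stop between vowels /i/ and /i/, so it voices to [b]. /puipiizamgeewoeh/ → puibiizamgeewoeh.
Rule 3 (final a-epenthesis): the form ends in the consonant /h/, so [a] is inserted word-finally. /puibiizamgeewoeh/ → puibiizamgeewoeha.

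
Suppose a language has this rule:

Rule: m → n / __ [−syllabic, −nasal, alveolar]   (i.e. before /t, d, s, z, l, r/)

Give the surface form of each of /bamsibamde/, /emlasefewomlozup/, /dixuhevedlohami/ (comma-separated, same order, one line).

bansibande, enlasefewonlozup, dixuhevedlohami

/bamsibamde/: /m/ precedes the alveolar consonant /s/, so it assimilates in place to [n]. /m/ precedes the alveolar consonant /d/, so it assimilates in place to [n]. → [bansibande].
/emlasefewomlozup/: /m/ precedes the alveolar consonant /l/, so it assimilates in place to [n]. /m/ precedes the alveolar consonant /l/, so it assimilates in place to [n]. → [enlasefewonlozup].
/dixuhevedlohami/: the rule's environment is not met; surfaces unchanged as [dixuhevedlohami].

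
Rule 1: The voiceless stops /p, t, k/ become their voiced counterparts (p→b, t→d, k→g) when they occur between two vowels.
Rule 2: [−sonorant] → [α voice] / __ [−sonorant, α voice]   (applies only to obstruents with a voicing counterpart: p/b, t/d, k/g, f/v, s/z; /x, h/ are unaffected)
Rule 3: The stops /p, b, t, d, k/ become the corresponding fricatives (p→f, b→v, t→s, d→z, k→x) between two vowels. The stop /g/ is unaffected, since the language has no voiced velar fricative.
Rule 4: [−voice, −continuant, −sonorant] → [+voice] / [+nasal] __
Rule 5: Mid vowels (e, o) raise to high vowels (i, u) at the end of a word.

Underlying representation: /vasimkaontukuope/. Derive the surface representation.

Rule 1 (intervocalic voicing): /k/ is a voiceless stop between vowels /u/ and /u/, so it voices to [g]. /p/ is a voiceless stop between vowels /o/ and /e/, so it voices to [b]. /vasimkaontukuope/ → vasimkaontuguobe.
Rule 2 (regressive voicing assimilation): no segment meets the environment; /vasimkaontuguobe/ is unchanged.
Rule 3 (intervocalic spirantization): /b/ is a stop between vowels /o/ and /e/, so it spirantizes to the fricative [v]. /vasimkaontuguobe/ → vasimkaontuguove.
Rule 4 (post-nasal voicing): /k/ is a voiceless stop immediately after the nasal /m/, so it voices to [g]. /t/ is a voiceless stop immediately after the nasal /n/, so it voices to [d]. /vasimkaontuguove/ → vasimgaonduguove.
Rule 5 (final vowel raising): /e/ is a mid vowel in word-final position, so it raises to [i]. /vasimgaonduguove/ → vasimgaonduguovi.

vasimgaonduguovi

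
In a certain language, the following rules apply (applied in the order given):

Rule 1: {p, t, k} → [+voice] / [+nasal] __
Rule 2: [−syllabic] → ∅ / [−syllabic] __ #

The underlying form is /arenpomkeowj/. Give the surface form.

Rule 1 (post-nasal voicing): /p/ is a voiceless stop immediately after the nasal /n/, so it voices to [b]. /k/ is a voiceless stop immediately after the nasal /m/, so it voices to [g]. /arenpomkeowj/ → arenbomgeowj.
Rule 2 (final cluster simplification): /j/ is the second consonant of a word-final cluster /wj/, so it deletes. /arenbomgeowj/ → arenbomgeow.

arenbomgeow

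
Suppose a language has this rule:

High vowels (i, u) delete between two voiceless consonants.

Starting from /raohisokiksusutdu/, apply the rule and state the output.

/i/ is a high vowel flanked by voiceless consonants /h/ and /s/, so it deletes.
/i/ is a high vowel flanked by voiceless consonants /k/ and /k/, so it deletes.
/u/ is a high vowel flanked by voiceless consonants /s/ and /s/, so it deletes.
/u/ is a high vowel flanked by voiceless consonants /s/ and /t/, so it deletes.
The other instance of /u/ does not occur in the required environment and remains unchanged.
Surface form: [raohsokksstdu].

raohsokksstdu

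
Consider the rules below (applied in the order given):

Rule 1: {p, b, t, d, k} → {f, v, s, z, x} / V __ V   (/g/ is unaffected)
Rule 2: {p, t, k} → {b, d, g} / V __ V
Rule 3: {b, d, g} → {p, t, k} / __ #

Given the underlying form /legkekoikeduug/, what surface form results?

legkexoixezuuk

Rule 1 (intervocalic spirantization): /k/ is a stop between vowels /e/ and /o/, so it spirantizes to the fricative [x]. /k/ is a stop between vowels /i/ and /e/, so it spirantizes to the fricative [x]. /d/ is a stop between vowels /e/ and /u/, so it spirantizes to the fricative [z]. /legkekoikeduug/ → legkexoixezuug.
Rule 2 (intervocalic voicing): no segment meets the environment; /legkexoixezuug/ is unchanged.
Rule 3 (final devoicing): /g/ is a voiced stop in word-final position, so it devoices to [k]. /legkexoixezuug/ → legkexoixezuuk.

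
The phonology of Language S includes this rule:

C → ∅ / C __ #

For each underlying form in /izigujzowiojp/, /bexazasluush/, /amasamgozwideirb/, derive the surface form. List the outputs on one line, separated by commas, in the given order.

/izigujzowiojp/: /p/ is the second consonant of a word-final cluster /jp/, so it deletes. → [izigujzowioj].
/bexazasluush/: /h/ is the second consonant of a word-final cluster /sh/, so it deletes. → [bexazasluus].
/amasamgozwideirb/: /b/ is the second consonant of a word-final cluster /rb/, so it deletes. → [amasamgozwideir].

izigujzowioj, bexazasluus, amasamgozwideir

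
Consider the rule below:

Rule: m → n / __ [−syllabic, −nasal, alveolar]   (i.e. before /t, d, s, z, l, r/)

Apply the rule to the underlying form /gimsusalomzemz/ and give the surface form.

ginsusalonzenz

/m/ precedes the alveolar consonant /s/, so it assimilates in place to [n].
/m/ precedes the alveolar consonant /z/, so it assimilates in place to [n].
/m/ precedes the alveolar consonant /z/, so it assimilates in place to [n].
Surface form: [ginsusalonzenz].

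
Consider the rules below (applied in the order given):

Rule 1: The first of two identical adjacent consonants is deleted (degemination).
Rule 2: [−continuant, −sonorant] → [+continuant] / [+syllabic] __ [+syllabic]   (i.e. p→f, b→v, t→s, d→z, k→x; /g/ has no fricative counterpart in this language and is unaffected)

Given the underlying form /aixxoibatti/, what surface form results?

aixoivasi

Rule 1 (degemination): /xx/ is a geminate; the first /x/ deletes. /tt/ is a geminate; the first /t/ deletes. /aixxoibatti/ → aixoibati.
Rule 2 (intervocalic spirantization): /b/ is a stop between vowels /i/ and /a/, so it spirantizes to the fricative [v]. /t/ is a stop between vowels /a/ and /i/, so it spirantizes to the fricative [s]. /aixoibati/ → aixoivasi.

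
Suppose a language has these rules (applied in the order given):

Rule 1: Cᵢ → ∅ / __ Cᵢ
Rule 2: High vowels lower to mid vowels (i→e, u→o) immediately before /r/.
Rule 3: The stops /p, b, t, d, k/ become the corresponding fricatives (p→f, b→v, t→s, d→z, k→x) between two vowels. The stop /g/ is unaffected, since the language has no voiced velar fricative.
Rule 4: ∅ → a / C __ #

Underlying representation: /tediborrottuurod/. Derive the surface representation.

Rule 1 (degemination): /rr/ is a geminate; the first /r/ deletes. /tt/ is a geminate; the first /t/ deletes. /tediborrottuurod/ → tediborotuurod.
Rule 2 (pre-rhotic lowering): /u/ is a high vowel immediately before /r/, so it lowers to [o]. /tediborotuurod/ → tediborotuorod.
Rule 3 (intervocalic spirantization): /d/ is a stop between vowels /e/ and /i/, so it spirantizes to the fricative [z]. /b/ is a stop between vowels /i/ and /o/, so it spirantizes to the fricative [v]. /t/ is a stop between vowels /o/ and /u/, so it spirantizes to the fricative [s]. /tediborotuorod/ → tezivorosuorod.
Rule 4 (final a-epenthesis): the form ends in the consonant /d/, so [a] is inserted word-finally. /tezivorosuorod/ → tezivorosuoroda.

tezivorosuoroda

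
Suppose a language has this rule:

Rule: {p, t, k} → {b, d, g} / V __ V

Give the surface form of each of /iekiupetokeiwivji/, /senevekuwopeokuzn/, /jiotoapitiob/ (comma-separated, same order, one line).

iegiubedogeiwivji, seneveguwobeoguzn, jiodoabidiob

/iekiupetokeiwivji/: /k/ is a voiceless stop between vowels /e/ and /i/, so it voices to [g]. /p/ is a voiceless stop between vowels /u/ and /e/, so it voices to [b]. /t/ is a voiceless stop between vowels /e/ and /o/, so it voices to [d]. /k/ is a voiceless stop between vowels /o/ and /e/, so it voices to [g]. → [iegiubedogeiwivji].
/senevekuwopeokuzn/: /k/ is a voiceless stop between vowels /e/ and /u/, so it voices to [g]. /p/ is a voiceless stop between vowels /o/ and /e/, so it voices to [b]. /k/ is a voiceless stop between vowels /o/ and /u/, so it voices to [g]. → [seneveguwobeoguzn].
/jiotoapitiob/: /t/ is a voiceless stop between vowels /o/ and /o/, so it voices to [d]. /p/ is a voiceless stop between vowels /a/ and /i/, so it voices to [b]. /t/ is a voiceless stop between vowels /i/ and /i/, so it voices to [d]. → [jiodoabidiob].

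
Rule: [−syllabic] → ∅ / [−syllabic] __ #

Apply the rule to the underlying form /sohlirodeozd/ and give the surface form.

sohlirodeoz

/d/ is the second consonant of a word-final cluster /zd/, so it deletes.
The other instances of /s/, /h/, /l/, /r/, /d/, /z/ do not occur in the required environment and remain unchanged.
Surface form: [sohlirodeoz].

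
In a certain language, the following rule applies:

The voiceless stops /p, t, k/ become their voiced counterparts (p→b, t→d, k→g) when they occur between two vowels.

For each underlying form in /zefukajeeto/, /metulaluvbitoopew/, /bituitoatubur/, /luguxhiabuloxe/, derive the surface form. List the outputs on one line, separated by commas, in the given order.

/zefukajeeto/: /k/ is a voiceless stop between vowels /u/ and /a/, so it voices to [g]. /t/ is a voiceless stop between vowels /e/ and /o/, so it voices to [d]. → [zefugajeedo].
/metulaluvbitoopew/: /t/ is a voiceless stop between vowels /e/ and /u/, so it voices to [d]. /t/ is a voiceless stop between vowels /i/ and /o/, so it voices to [d]. /p/ is a voiceless stop between vowels /o/ and /e/, so it voices to [b]. → [medulaluvbidoobew].
/bituitoatubur/: /t/ is a voiceless stop between vowels /i/ and /u/, so it voices to [d]. /t/ is a voiceless stop between vowels /i/ and /o/, so it voices to [d]. /t/ is a voiceless stop between vowels /a/ and /u/, so it voices to [d]. → [biduidoadubur].
/luguxhiabuloxe/: the rule's environment is not met; surfaces unchanged as [luguxhiabuloxe].

zefugajeedo, medulaluvbidoobew, biduidoadubur, luguxhiabuloxe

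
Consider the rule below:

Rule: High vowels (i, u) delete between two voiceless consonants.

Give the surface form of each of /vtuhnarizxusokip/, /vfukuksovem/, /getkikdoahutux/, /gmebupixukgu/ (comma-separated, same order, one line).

vthnarizxsokp, vfkksovem, getkkdoahtx, gmebupxkgu

/vtuhnarizxusokip/: /u/ is a high vowel flanked by voiceless consonants /t/ and /h/, so it deletes. /u/ is a high vowel flanked by voiceless consonants /x/ and /s/, so it deletes. /i/ is a high vowel flanked by voiceless consonants /k/ and /p/, so it deletes. → [vthnarizxsokp].
/vfukuksovem/: /u/ is a high vowel flanked by voiceless consonants /f/ and /k/, so it deletes. /u/ is a high vowel flanked by voiceless consonants /k/ and /k/, so it deletes. → [vfkksovem].
/getkikdoahutux/: /i/ is a high vowel flanked by voiceless consonants /k/ and /k/, so it deletes. /u/ is a high vowel flanked by voiceless consonants /h/ and /t/, so it deletes. /u/ is a high vowel flanked by voiceless consonants /t/ and /x/, so it deletes. → [getkkdoahtx].
/gmebupixukgu/: /i/ is a high vowel flanked by voiceless consonants /p/ and /x/, so it deletes. /u/ is a high vowel flanked by voiceless consonants /x/ and /k/, so it deletes. → [gmebupxkgu].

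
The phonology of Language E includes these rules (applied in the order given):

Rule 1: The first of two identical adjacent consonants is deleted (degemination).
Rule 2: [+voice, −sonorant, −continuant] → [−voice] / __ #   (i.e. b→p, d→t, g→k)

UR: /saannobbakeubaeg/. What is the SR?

Rule 1 (degemination): /nn/ is a geminate; the first /n/ deletes. /bb/ is a geminate; the first /b/ deletes. /saannobbakeubaeg/ → saanobakeubaeg.
Rule 2 (final devoicing): /g/ is a voiced stop in word-final position, so it devoices to [k]. /saanobakeubaeg/ → saanobakeubaek.

saanobakeubaek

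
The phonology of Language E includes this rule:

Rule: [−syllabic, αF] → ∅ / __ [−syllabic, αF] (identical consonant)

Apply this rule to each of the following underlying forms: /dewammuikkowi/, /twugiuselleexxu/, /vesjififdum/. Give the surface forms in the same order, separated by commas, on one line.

/dewammuikkowi/: /mm/ is a geminate; the first /m/ deletes. /kk/ is a geminate; the first /k/ deletes. → [dewamuikowi].
/twugiuselleexxu/: /ll/ is a geminate; the first /l/ deletes. /xx/ is a geminate; the first /x/ deletes. → [twugiuseleexu].
/vesjififdum/: the rule's environment is not met; surfaces unchanged as [vesjififdum].

dewamuikowi, twugiuseleexu, vesjififdum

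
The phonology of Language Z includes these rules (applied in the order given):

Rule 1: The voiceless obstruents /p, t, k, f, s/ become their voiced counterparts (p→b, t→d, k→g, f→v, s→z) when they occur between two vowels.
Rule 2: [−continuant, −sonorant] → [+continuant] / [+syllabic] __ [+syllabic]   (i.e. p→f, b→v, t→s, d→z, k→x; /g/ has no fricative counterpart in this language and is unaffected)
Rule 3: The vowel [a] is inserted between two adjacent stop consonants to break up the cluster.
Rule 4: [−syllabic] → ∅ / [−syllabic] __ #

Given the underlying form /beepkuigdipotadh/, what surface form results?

Rule 1 (intervocalic voicing): /p/ is a voiceless obstruent between vowels /i/ and /o/, so it voices to [b]. /t/ is a voiceless obstruent between vowels /o/ and /a/, so it voices to [d]. /beepkuigdipotadh/ → beepkuigdibodadh.
Rule 2 (intervocalic spirantization): /b/ is a stop between vowels /i/ and /o/, so it spirantizes to the fricative [v]. /d/ is a stop between vowels /o/ and /a/, so it spirantizes to the fricative [z]. /beepkuigdibodadh/ → beepkuigdivozadh.
Rule 3 (stop-cluster a-epenthesis): /p/ and /k/ form a stop–stop cluster, so [a] is inserted between them. /g/ and /d/ form a stop–stop cluster, so [a] is inserted between them. /beepkuigdivozadh/ → beepakuigadivozadh.
Rule 4 (final cluster simplification): /h/ is the second consonant of a word-final cluster /dh/, so it deletes. /beepakuigadivozadh/ → beepakuigadivozad.

beepakuigadivozad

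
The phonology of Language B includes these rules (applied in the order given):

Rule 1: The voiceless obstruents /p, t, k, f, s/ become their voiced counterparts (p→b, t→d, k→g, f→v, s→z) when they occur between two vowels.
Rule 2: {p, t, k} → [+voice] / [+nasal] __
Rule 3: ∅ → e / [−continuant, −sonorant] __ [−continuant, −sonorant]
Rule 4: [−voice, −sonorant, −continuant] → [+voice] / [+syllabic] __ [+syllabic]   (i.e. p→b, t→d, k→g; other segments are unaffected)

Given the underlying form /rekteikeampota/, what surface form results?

Rule 1 (intervocalic voicing): /k/ is a voiceless obstruent between vowels /i/ and /e/, so it voices to [g]. /t/ is a voiceless obstruent between vowels /o/ and /a/, so it voices to [d]. /rekteikeampota/ → rekteigeampoda.
Rule 2 (post-nasal voicing): /p/ is a voiceless stop immediately after the nasal /m/, so it voices to [b]. /rekteigeampoda/ → rekteigeamboda.
Rule 3 (stop-cluster e-epenthesis): /k/ and /t/ form a stop–stop cluster, so [e] is inserted between them. /rekteigeamboda/ → reketeigeamboda.
Rule 4 (intervocalic voicing): /k/ is a voiceless stop between vowels /e/ and /e/, so it voices to [g]. /t/ is a voiceless stop between vowels /e/ and /e/, so it voices to [d]. /reketeigeamboda/ → regedeigeamboda.

regedeigeamboda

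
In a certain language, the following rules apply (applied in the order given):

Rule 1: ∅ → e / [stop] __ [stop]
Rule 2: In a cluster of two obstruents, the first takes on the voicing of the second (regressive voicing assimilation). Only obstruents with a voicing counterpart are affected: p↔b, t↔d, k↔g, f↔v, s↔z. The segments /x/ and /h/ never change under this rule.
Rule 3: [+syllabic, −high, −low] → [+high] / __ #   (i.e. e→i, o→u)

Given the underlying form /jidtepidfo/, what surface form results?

jidetepitfu

Rule 1 (stop-cluster e-epenthesis): /d/ and /t/ form a stop–stop cluster, so [e] is inserted between them. /jidtepidfo/ → jidetepidfo.
Rule 2 (regressive voicing assimilation): /d/ precedes the voiceless obstruent /f/, so it devoices to [t] by assimilation. /jidetepidfo/ → jidetepitfo.
Rule 3 (final vowel raising): /o/ is a mid vowel in word-final position, so it raises to [u]. /jidetepitfo/ → jidetepitfu.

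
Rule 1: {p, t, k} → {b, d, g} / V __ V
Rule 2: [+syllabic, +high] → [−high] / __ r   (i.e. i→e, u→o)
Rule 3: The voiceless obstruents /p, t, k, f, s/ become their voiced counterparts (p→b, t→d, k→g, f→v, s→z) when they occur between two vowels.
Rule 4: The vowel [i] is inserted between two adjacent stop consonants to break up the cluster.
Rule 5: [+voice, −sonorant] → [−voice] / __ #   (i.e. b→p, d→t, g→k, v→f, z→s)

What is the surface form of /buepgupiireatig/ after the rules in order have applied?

Rule 1 (intervocalic voicing): /p/ is a voiceless stop between vowels /u/ and /i/, so it voices to [b]. /t/ is a voiceless stop between vowels /a/ and /i/, so it voices to [d]. /buepgupiireatig/ → buepgubiireadig.
Rule 2 (pre-rhotic lowering): /i/ is a high vowel immediately before /r/, so it lowers to [e]. /buepgubiireadig/ → buepgubiereadig.
Rule 3 (intervocalic voicing): no segment meets the environment; /buepgubiereadig/ is unchanged.
Rule 4 (stop-cluster i-epenthesis): /p/ and /g/ form a stop–stop cluster, so [i] is inserted between them. /buepgubiereadig/ → buepigubiereadig.
Rule 5 (final devoicing): /g/ is a voiced obstruent in word-final position, so it devoices to [k]. /buepigubiereadig/ → buepigubiereadik.

buepigubiereadik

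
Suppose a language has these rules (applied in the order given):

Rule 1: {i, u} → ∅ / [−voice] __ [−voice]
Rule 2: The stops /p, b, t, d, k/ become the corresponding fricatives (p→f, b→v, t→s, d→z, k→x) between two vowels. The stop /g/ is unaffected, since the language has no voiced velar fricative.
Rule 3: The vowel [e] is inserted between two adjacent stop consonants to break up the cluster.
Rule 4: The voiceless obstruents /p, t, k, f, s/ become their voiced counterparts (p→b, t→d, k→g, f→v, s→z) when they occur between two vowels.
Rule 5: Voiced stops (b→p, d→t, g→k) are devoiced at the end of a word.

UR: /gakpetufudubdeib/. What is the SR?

gagebetfuzubedeip

Rule 1 (high vowel syncope): /u/ is a high vowel flanked by voiceless consonants /t/ and /f/, so it deletes. /gakpetufudubdeib/ → gakpetfudubdeib.
Rule 2 (intervocalic spirantization): /d/ is a stop between vowels /u/ and /u/, so it spirantizes to the fricative [z]. /gakpetfudubdeib/ → gakpetfuzubdeib.
Rule 3 (stop-cluster e-epenthesis): /k/ and /p/ form a stop–stop cluster, so [e] is inserted between them. /b/ and /d/ form a stop–stop cluster, so [e] is inserted between them. /gakpetfuzubdeib/ → gakepetfuzubedeib.
Rule 4 (intervocalic voicing): /k/ is a voiceless obstruent between vowels /a/ and /e/, so it voices to [g]. /p/ is a voiceless obstruent between vowels /e/ and /e/, so it voices to [b]. /gakepetfuzubedeib/ → gagebetfuzubedeib.
Rule 5 (final devoicing): /b/ is a voiced stop in word-final position, so it devoices to [p]. /gagebetfuzubedeib/ → gagebetfuzubedeip.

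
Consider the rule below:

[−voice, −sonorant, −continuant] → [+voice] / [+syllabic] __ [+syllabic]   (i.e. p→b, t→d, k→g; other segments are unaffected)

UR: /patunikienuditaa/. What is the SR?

/t/ is a voiceless stop between vowels /a/ and /u/, so it voices to [d].
/k/ is a voiceless stop between vowels /i/ and /i/, so it voices to [g].
/t/ is a voiceless stop between vowels /i/ and /a/, so it voices to [d].
The other instance of /p/ does not occur in the required environment and remains unchanged.
Surface form: [padunigienudidaa].

padunigienudidaa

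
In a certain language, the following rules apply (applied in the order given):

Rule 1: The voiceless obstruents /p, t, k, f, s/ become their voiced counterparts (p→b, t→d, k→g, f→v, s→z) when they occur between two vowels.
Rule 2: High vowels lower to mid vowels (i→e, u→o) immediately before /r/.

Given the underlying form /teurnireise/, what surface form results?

Rule 1 (intervocalic voicing): /s/ is a voiceless obstruent between vowels /i/ and /e/, so it voices to [z]. /teurnireise/ → teurnireize.
Rule 2 (pre-rhotic lowering): /u/ is a high vowel immediately before /r/, so it lowers to [o]. /i/ is a high vowel immediately before /r/, so it lowers to [e]. /teurnireize/ → teornereize.

teornereize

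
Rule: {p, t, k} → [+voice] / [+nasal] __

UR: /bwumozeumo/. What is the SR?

No segment of /bwumozeumo/ meets the structural description of the rule, so the form surfaces unchanged.

bwumozeumo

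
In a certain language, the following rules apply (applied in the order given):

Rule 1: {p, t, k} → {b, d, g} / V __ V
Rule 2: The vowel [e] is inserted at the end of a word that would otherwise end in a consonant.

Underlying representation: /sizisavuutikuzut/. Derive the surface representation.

Rule 1 (intervocalic voicing): /t/ is a voiceless stop between vowels /u/ and /i/, so it voices to [d]. /k/ is a voiceless stop between vowels /i/ and /u/, so it voices to [g]. /sizisavuutikuzut/ → sizisavuudiguzut.
Rule 2 (final e-epenthesis): the form ends in the consonant /t/, so [e] is inserted word-finally. /sizisavuudiguzut/ → sizisavuudiguzute.

sizisavuudiguzute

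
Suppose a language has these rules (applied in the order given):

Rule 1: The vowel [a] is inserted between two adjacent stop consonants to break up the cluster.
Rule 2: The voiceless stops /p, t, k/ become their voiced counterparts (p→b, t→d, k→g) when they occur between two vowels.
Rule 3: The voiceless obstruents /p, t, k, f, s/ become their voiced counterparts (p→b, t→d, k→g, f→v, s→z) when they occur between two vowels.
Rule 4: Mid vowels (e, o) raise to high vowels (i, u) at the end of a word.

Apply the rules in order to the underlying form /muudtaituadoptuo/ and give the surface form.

muudadaiduadobaduu

Rule 1 (stop-cluster a-epenthesis): /d/ and /t/ form a stop–stop cluster, so [a] is inserted between them. /p/ and /t/ form a stop–stop cluster, so [a] is inserted between them. /muudtaituadoptuo/ → muudataituadopatuo.
Rule 2 (intervocalic voicing): /t/ is a voiceless stop between vowels /a/ and /a/, so it voices to [d]. /t/ is a voiceless stop between vowels /i/ and /u/, so it voices to [d]. /p/ is a voiceless stop between vowels /o/ and /a/, so it voices to [b]. /t/ is a voiceless stop between vowels /a/ and /u/, so it voices to [d]. /muudataituadopatuo/ → muudadaiduadobaduo.
Rule 3 (intervocalic voicing): no segment meets the environment; /muudadaiduadobaduo/ is unchanged.
Rule 4 (final vowel raising): /o/ is a mid vowel in word-final position, so it raises to [u]. /muudadaiduadobaduo/ → muudadaiduadobaduu.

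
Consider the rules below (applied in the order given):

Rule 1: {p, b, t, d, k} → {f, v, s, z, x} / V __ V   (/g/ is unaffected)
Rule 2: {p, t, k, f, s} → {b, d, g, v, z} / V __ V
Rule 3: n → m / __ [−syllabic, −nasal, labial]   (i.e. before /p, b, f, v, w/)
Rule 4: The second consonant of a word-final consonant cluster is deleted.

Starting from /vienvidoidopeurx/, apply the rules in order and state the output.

viemvizoizoveur

Rule 1 (intervocalic spirantization): /d/ is a stop between vowels /i/ and /o/, so it spirantizes to the fricative [z]. /d/ is a stop between vowels /i/ and /o/, so it spirantizes to the fricative [z]. /p/ is a stop between vowels /o/ and /e/, so it spirantizes to the fricative [f]. /vienvidoidopeurx/ → vienvizoizofeurx.
Rule 2 (intervocalic voicing): /f/ is a voiceless obstruent between vowels /o/ and /e/, so it voices to [v]. /vienvizoizofeurx/ → vienvizoizoveurx.
Rule 3 (nasal place assimilation): /n/ precedes the labial consonant /v/, so it assimilates in place to [m]. /vienvizoizoveurx/ → viemvizoizoveurx.
Rule 4 (final cluster simplification): /x/ is the second consonant of a word-final cluster /rx/, so it deletes. /viemvizoizoveurx/ → viemvizoizoveur.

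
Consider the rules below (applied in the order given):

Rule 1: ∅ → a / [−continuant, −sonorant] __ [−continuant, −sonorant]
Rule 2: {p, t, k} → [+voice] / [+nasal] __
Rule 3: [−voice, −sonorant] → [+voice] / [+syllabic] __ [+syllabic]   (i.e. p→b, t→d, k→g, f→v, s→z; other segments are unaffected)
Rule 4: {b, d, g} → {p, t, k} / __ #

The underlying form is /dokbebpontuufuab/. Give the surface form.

dogabebabonduuvuap

Rule 1 (stop-cluster a-epenthesis): /k/ and /b/ form a stop–stop cluster, so [a] is inserted between them. /b/ and /p/ form a stop–stop cluster, so [a] is inserted between them. /dokbebpontuufuab/ → dokabebapontuufuab.
Rule 2 (post-nasal voicing): /t/ is a voiceless stop immediately after the nasal /n/, so it voices to [d]. /dokabebapontuufuab/ → dokabebaponduufuab.
Rule 3 (intervocalic voicing): /k/ is a voiceless obstruent between vowels /o/ and /a/, so it voices to [g]. /p/ is a voiceless obstruent between vowels /a/ and /o/, so it voices to [b]. /f/ is a voiceless obstruent between vowels /u/ and /u/, so it voices to [v]. /dokabebaponduufuab/ → dogabebabonduuvuab.
Rule 4 (final devoicing): /b/ is a voiced stop in word-final position, so it devoices to [p]. /dogabebabonduuvuab/ → dogabebabonduuvuap.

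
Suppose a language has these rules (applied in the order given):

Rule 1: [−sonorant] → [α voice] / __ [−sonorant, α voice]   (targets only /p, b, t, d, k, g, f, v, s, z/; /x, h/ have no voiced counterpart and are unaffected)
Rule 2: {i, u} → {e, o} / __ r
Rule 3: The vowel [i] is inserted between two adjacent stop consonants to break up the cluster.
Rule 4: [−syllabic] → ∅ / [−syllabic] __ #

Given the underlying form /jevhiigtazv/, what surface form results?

jefhiikitaz

Rule 1 (regressive voicing assimilation): /v/ precedes the voiceless obstruent /h/, so it devoices to [f] by assimilation. /g/ precedes the voiceless obstruent /t/, so it devoices to [k] by assimilation. /jevhiigtazv/ → jefhiiktazv.
Rule 2 (pre-rhotic lowering): no segment meets the environment; /jefhiiktazv/ is unchanged.
Rule 3 (stop-cluster i-epenthesis): /k/ and /t/ form a stop–stop cluster, so [i] is inserted between them. /jefhiiktazv/ → jefhiikitazv.
Rule 4 (final cluster simplification): /v/ is the second consonant of a word-final cluster /zv/, so it deletes. /jefhiikitazv/ → jefhiikitaz.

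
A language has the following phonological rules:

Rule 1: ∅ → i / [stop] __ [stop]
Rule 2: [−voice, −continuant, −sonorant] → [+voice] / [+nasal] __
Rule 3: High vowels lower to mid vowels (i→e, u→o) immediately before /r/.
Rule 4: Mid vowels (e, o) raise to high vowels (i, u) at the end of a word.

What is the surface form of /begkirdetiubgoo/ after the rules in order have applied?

begikerdetiubigou

Rule 1 (stop-cluster i-epenthesis): /g/ and /k/ form a stop–stop cluster, so [i] is inserted between them. /b/ and /g/ form a stop–stop cluster, so [i] is inserted between them. /begkirdetiubgoo/ → begikirdetiubigoo.
Rule 2 (post-nasal voicing): no segment meets the environment; /begikirdetiubigoo/ is unchanged.
Rule 3 (pre-rhotic lowering): /i/ is a high vowel immediately before /r/, so it lowers to [e]. /begikirdetiubigoo/ → begikerdetiubigoo.
Rule 4 (final vowel raising): /o/ is a mid vowel in word-final position, so it raises to [u]. /begikerdetiubigoo/ → begikerdetiubigou.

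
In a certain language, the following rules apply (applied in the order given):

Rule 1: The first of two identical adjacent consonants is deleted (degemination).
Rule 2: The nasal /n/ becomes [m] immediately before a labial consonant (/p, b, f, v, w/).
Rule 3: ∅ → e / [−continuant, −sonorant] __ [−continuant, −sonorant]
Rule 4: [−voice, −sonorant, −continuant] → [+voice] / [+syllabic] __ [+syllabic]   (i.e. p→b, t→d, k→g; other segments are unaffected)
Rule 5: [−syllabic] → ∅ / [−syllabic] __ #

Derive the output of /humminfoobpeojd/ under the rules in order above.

Rule 1 (degemination): /mm/ is a geminate; the first /m/ deletes. /humminfoobpeojd/ → huminfoobpeojd.
Rule 2 (nasal place assimilation): /n/ precedes the labial consonant /f/, so it assimilates in place to [m]. /huminfoobpeojd/ → humimfoobpeojd.
Rule 3 (stop-cluster e-epenthesis): /b/ and /p/ form a stop–stop cluster, so [e] is inserted between them. /humimfoobpeojd/ → humimfoobepeojd.
Rule 4 (intervocalic voicing): /p/ is a voiceless stop between vowels /e/ and /e/, so it voices to [b]. /humimfoobepeojd/ → humimfoobebeojd.
Rule 5 (final cluster simplification): /d/ is the second consonant of a word-final cluster /jd/, so it deletes. /humimfoobebeojd/ → humimfoobebeoj.

humimfoobebeoj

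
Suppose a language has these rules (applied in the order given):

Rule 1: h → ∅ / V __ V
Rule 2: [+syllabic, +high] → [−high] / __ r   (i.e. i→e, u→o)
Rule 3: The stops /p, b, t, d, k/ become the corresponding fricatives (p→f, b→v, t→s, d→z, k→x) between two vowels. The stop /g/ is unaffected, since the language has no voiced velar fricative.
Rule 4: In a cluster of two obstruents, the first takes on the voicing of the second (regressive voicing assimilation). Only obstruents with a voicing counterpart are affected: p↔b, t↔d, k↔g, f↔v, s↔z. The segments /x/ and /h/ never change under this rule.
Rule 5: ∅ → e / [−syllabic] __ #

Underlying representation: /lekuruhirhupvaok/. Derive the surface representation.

Rule 1 (intervocalic h-deletion): /h/ occurs between vowels /u/ and /i/, so it deletes. /lekuruhirhupvaok/ → lekuruirhupvaok.
Rule 2 (pre-rhotic lowering): /u/ is a high vowel immediately before /r/, so it lowers to [o]. /i/ is a high vowel immediately before /r/, so it lowers to [e]. /lekuruirhupvaok/ → lekoruerhupvaok.
Rule 3 (intervocalic spirantization): /k/ is a stop between vowels /e/ and /o/, so it spirantizes to the fricative [x]. /lekoruerhupvaok/ → lexoruerhupvaok.
Rule 4 (regressive voicing assimilation): /p/ precedes the voiced obstruent /v/, so it voices to [b] by assimilation. /lexoruerhupvaok/ → lexoruerhubvaok.
Rule 5 (final e-epenthesis): the form ends in the consonant /k/, so [e] is inserted word-finally. /lexoruerhubvaok/ → lexoruerhubvaoke.

lexoruerhubvaoke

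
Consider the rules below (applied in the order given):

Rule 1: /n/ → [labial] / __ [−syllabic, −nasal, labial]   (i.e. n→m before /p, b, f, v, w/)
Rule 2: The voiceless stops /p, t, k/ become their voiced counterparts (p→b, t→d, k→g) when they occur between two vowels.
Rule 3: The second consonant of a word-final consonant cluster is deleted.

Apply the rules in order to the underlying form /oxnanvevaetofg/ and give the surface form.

Rule 1 (nasal place assimilation): /n/ precedes the labial consonant /v/, so it assimilates in place to [m]. /oxnanvevaetofg/ → oxnamvevaetofg.
Rule 2 (intervocalic voicing): /t/ is a voiceless stop between vowels /e/ and /o/, so it voices to [d]. /oxnamvevaetofg/ → oxnamvevaedofg.
Rule 3 (final cluster simplification): /g/ is the second consonant of a word-final cluster /fg/, so it deletes. /oxnamvevaedofg/ → oxnamvevaedof.

oxnamvevaedof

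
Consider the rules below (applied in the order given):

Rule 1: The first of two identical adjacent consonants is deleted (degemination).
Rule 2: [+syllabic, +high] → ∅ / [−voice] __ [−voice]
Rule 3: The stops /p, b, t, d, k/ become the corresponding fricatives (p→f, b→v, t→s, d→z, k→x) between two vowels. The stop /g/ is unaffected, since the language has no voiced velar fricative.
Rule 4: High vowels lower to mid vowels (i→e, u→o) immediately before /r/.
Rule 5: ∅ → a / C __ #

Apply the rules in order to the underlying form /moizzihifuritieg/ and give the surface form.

moizihforisiega

Rule 1 (degemination): /zz/ is a geminate; the first /z/ deletes. /moizzihifuritieg/ → moizihifuritieg.
Rule 2 (high vowel syncope): /i/ is a high vowel flanked by voiceless consonants /h/ and /f/, so it deletes. /moizihifuritieg/ → moizihfuritieg.
Rule 3 (intervocalic spirantization): /t/ is a stop between vowels /i/ and /i/, so it spirantizes to the fricative [s]. /moizihfuritieg/ → moizihfurisieg.
Rule 4 (pre-rhotic lowering): /u/ is a high vowel immediately before /r/, so it lowers to [o]. /moizihfurisieg/ → moizihforisieg.
Rule 5 (final a-epenthesis): the form ends in the consonant /g/, so [a] is inserted word-finally. /moizihforisieg/ → moizihforisiega.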